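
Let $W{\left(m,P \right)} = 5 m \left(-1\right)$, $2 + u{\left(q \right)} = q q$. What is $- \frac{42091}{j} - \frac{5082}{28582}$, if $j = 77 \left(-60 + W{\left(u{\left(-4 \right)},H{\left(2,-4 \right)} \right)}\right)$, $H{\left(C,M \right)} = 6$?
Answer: $\frac{82298153}{20436130} \approx 4.0271$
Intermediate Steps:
$u{\left(q \right)} = -2 + q^{2}$ ($u{\left(q \right)} = -2 + q q = -2 + q^{2}$)
$W{\left(m,P \right)} = - 5 m$
$j = -10010$ ($j = 77 \left(-60 - 5 \left(-2 + \left(-4\right)^{2}\right)\right) = 77 \left(-60 - 5 \left(-2 + 16\right)\right) = 77 \left(-60 - 70\right) = 77 \left(-130\right) = -10010$)
$- \frac{42091}{j} - \frac{5082}{28582} = - \frac{42091}{-10010} - \frac{5082}{28582} = \left(-42091\right) \left(- \frac{1}{10010}\right) - \frac{2541}{14291} = \frac{6013}{1430} - \frac{2541}{14291} = \frac{82298153}{20436130}$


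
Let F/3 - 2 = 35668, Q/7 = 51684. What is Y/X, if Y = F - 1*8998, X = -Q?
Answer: -24503/90447 ≈ -0.27091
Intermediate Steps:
Q = 361788 (Q = 7*51684 = 361788)
F = 107010 (F = 6 + 3*35668 = 6 + 107004 = 107010)
X = -361788 (X = -1*361788 = -361788)
Y = 98012 (Y = 107010 - 1*8998 = 107010 - 8998 = 98012)
Y/X = 98012/(-361788) = 98012*(-1/361788) = -24503/90447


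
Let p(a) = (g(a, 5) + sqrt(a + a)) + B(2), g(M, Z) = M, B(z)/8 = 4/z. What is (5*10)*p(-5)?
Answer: 550 + 50*I*sqrt(10) ≈ 550.0 + 158.11*I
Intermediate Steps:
B(z) = 32/z (B(z) = 8*(4/z) = 32/z)
p(a) = 16 + a + sqrt(2)*sqrt(a) (p(a) = (a + sqrt(a + a)) + 32/2 = (a + sqrt(2*a)) + 32*(1/2) = (a + sqrt(2)*sqrt(a)) + 16 = 16 + a + sqrt(2)*sqrt(a))
(5*10)*p(-5) = (5*10)*(16 - 5 + sqrt(2)*sqrt(-5)) = 50*(16 - 5 + sqrt(2)*(I*sqrt(5))) = 50*(16 - 5 + I*sqrt(10)) = 50*(11 + I*sqrt(10)) = 550 + 50*I*sqrt(10)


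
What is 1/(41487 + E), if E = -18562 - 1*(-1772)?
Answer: 1/24697 ≈ 4.0491e-5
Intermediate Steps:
E = -16790 (E = -18562 + 1772 = -16790)
1/(41487 + E) = 1/(41487 - 16790) = 1/24697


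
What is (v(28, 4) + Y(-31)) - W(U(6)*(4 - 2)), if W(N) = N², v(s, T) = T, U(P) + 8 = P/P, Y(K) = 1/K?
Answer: -5953/31 ≈ -192.03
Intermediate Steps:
U(P) = -7 (U(P) = -8 + P/P = -8 + 1 = -7)
(v(28, 4) + Y(-31)) - W(U(6)*(4 - 2)) = (4 + 1/(-31)) - (-7*(4 - 2))² = (4 - 1/31) - (-7*2)² = 123/31 - 1*(-14)² = 123/31 - 1*196 = 123/31 - 196 = -5953/31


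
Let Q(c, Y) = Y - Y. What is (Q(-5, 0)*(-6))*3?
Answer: 0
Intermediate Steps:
Q(c, Y) = 0
(Q(-5, 0)*(-6))*3 = (0*(-6))*3 = 0*3 = 0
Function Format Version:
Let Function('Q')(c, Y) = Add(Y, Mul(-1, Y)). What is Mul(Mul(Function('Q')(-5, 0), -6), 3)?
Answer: 0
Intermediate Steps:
Function('Q')(c, Y) = 0
Mul(Mul(Function('Q')(-5, 0), -6), 3) = Mul(Mul(0, -6), 3) = Mul(0, 3) = 0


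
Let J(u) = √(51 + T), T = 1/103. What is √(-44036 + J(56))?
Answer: √(-467177924 + 103*√541162)/103 ≈ 209.83*I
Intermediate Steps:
T = 1/103 ≈ 0.0097087
J(u) = √541162/103 (J(u) = √(51 + 1/103) = √(5254/103) = √541162/103)
√(-44036 + J(56)) = √(-44036 + √541162/103)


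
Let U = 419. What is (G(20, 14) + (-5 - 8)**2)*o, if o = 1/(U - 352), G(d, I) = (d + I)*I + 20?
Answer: 665/67 ≈ 9.9254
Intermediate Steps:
G(d, I) = 20 + I*(I + d) (G(d, I) = (I + d)*I + 20 = I*(I + d) + 20 = 20 + I*(I + d))
o = 1/67 (o = 1/(419 - 352) = 1/67 ≈ 0.014925)
(G(20, 14) + (-5 - 8)**2)*o = ((20 + 14**2 + 14*20) + (-5 - 8)**2)*(1/67) = ((20 + 196 + 280) + (-13)**2)*(1/67) = (496 + 169)*(1/67) = 665*(1/67) = 665/67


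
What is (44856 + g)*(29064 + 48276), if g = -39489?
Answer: 415083780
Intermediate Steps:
(44856 + g)*(29064 + 48276) = (44856 - 39489)*(29064 + 48276) = 5367*77340 = 415083780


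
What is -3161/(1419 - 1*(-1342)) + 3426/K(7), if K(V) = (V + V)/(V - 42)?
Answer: -23651126/2761 ≈ -8566.1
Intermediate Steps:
K(V) = 2*V/(-42 + V) (K(V) = (2*V)/(-42 + V) = 2*V/(-42 + V))
-3161/(1419 - 1*(-1342)) + 3426/K(7) = -3161/(1419 - 1*(-1342)) + 3426/((2*7/(-42 + 7))) = -3161/(1419 + 1342) + 3426/((2*7/(-35))) = -3161/2761 + 3426/((2*7*(-1/35))) = -3161*1/2761 + 3426/(-2/5) = -3161/2761 + 3426*(-5/2) = -3161/2761 - 8565 = -23651126/2761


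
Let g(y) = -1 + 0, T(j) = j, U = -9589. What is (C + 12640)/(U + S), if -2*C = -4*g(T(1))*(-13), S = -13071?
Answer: -6333/11330 ≈ -0.55896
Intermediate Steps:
g(y) = -1
C = 26 (C = -(-4*(-1))*(-13)/2 = -2*(-13) = -1/2*(-52) = 26)
(C + 12640)/(U + S) = (26 + 12640)/(-9589 - 13071) = 12666/(-22660) = 12666*(-1/22660) = -6333/11330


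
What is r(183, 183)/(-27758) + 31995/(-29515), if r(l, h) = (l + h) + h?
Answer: -180864189/163855474 ≈ -1.1038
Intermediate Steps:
r(l, h) = l + 2*h (r(l, h) = (h + l) + h = l + 2*h)
r(183, 183)/(-27758) + 31995/(-29515) = (183 + 2*183)/(-27758) + 31995/(-29515) = (183 + 366)*(-1/27758) + 31995*(-1/29515) = 549*(-1/27758) - 6399/5903 = -549/27758 - 6399/5903 = -180864189/163855474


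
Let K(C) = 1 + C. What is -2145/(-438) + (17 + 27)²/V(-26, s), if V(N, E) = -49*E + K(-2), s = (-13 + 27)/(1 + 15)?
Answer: -2010283/51246 ≈ -39.228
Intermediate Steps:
s = 7/8 (s = 14/16 = 14*(1/16) = 7/8 ≈ 0.87500)
V(N, E) = -1 - 49*E (V(N, E) = -49*E + (1 - 2) = -49*E - 1 = -1 - 49*E)
-2145/(-438) + (17 + 27)²/V(-26, s) = -2145/(-438) + (17 + 27)²/(-1 - 49*7/8) = -2145*(-1/438) + 44²/(-1 - 343/8) = 715/146 + 1936/(-351/8) = 715/146 + 1936*(-8/351) = 715/146 - 15488/351 = -2010283/51246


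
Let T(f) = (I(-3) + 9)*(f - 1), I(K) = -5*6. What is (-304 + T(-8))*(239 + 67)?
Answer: -35190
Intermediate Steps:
I(K) = -30
T(f) = 21 - 21*f (T(f) = (-30 + 9)*(f - 1) = -21*(-1 + f) = 21 - 21*f)
(-304 + T(-8))*(239 + 67) = (-304 + (21 - 21*(-8)))*(239 + 67) = (-304 + (21 + 168))*306 = (-304 + 189)*306 = -115*306 = -35190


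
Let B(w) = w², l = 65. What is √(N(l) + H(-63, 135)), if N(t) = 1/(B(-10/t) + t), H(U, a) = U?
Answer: I*√845100498/3663 ≈ 7.9363*I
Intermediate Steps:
N(t) = 1/(t + 100/t²) (N(t) = 1/((-10/t)² + t) = 1/(100/t² + t) = 1/(t + 100/t²))
√(N(l) + H(-63, 135)) = √(65²/(100 + 65³) - 63) = √(4225/(100 + 274625) - 63) = √(4225/274725 - 63) = √(4225*(1/274725) - 63) = √(169/10989 - 63) = √(-692138/10989) = I*√845100498/3663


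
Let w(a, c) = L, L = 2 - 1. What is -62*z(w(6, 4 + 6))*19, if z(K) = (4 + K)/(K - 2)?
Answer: 5890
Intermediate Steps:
L = 1
w(a, c) = 1
z(K) = (4 + K)/(-2 + K)
-62*z(w(6, 4 + 6))*19 = -62*(4 + 1)/(-2 + 1)*19 = -62*5/(-1)*19 = -(-62)*5*19 = -62*(-5)*19 = 310*19 = 5890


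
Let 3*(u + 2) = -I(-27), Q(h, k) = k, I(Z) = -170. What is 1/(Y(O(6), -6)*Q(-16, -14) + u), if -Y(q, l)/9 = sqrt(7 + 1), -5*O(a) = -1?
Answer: -123/279044 + 567*sqrt(2)/279044 ≈ 0.0024328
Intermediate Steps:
O(a) = 1/5 (O(a) = -1/5*(-1) = 1/5)
Y(q, l) = -18*sqrt(2) (Y(q, l) = -9*sqrt(7 + 1) = -18*sqrt(2))
u = 164/3 (u = -2 + (-1*(-170))/3 = -2 + (1/3)*170 = -2 + 170/3 = 164/3 ≈ 54.667)
1/(Y(O(6), -6)*Q(-16, -14) + u) = 1/(-18*sqrt(2)*(-14) + 164/3) = 1/(252*sqrt(2) + 164/3) = 1/(164/3 + 252*sqrt(2))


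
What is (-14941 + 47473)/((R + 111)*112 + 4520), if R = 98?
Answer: 8133/6982 ≈ 1.1649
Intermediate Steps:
(-14941 + 47473)/((R + 111)*112 + 4520) = (-14941 + 47473)/((98 + 111)*112 + 4520) = 32532/(209*112 + 4520) = 32532/(23408 + 4520) = 32532/27928 = 32532*(1/27928) = 8133/6982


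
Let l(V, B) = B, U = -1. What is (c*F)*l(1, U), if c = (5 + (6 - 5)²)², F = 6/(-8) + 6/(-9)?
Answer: 51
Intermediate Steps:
F = -17/12 (F = 6*(-⅛) + 6*(-⅑) = -¾ - ⅔ = -17/12 ≈ -1.4167)
c = 36 (c = (5 + 1²)² = (5 + 1)² = 6² = 36)
(c*F)*l(1, U) = (36*(-17/12))*(-1) = -51*(-1) = 51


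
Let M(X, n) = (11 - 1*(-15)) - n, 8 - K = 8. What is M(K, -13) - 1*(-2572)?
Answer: 2611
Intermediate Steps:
K = 0 (K = 8 - 1*8 = 8 - 8 = 0)
M(X, n) = 26 - n (M(X, n) = (11 + 15) - n = 26 - n)
M(K, -13) - 1*(-2572) = (26 - 1*(-13)) - 1*(-2572) = (26 + 13) + 2572 = 39 + 2572 = 2611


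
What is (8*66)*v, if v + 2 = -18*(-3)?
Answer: 27456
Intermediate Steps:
v = 52 (v = -2 - 18*(-3) = -2 + 54 = 52)
(8*66)*v = (8*66)*52 = 528*52 = 27456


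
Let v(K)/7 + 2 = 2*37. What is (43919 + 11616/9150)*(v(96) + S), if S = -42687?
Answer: -2825350311213/1525 ≈ -1.8527e+9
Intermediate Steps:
v(K) = 504 (v(K) = -14 + 7*(2*37) = -14 + 7*74 = -14 + 518 = 504)
(43919 + 11616/9150)*(v(96) + S) = (43919 + 11616/9150)*(504 - 42687) = (43919 + 11616*(1/9150))*(-42183) = (43919 + 1936/1525)*(-42183) = (66978411/1525)*(-42183) = -2825350311213/1525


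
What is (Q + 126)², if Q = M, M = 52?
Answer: 31684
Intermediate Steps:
Q = 52
(Q + 126)² = (52 + 126)² = 178² = 31684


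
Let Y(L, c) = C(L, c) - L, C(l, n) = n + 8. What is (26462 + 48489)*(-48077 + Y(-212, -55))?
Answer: -3591052312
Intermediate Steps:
C(l, n) = 8 + n
Y(L, c) = 8 + c - L (Y(L, c) = (8 + c) - L = 8 + c - L)
(26462 + 48489)*(-48077 + Y(-212, -55)) = (26462 + 48489)*(-48077 + (8 - 55 - 1*(-212))) = 74951*(-48077 + (8 - 55 + 212)) = 74951*(-48077 + 165) = 74951*(-47912) = -3591052312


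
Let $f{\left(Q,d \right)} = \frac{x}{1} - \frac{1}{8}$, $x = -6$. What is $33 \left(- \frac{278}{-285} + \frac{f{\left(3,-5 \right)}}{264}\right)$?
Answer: $\frac{191057}{6080} \approx 31.424$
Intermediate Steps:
$f{\left(Q,d \right)} = - \frac{49}{8}$ ($f{\left(Q,d \right)} = - \frac{6}{1} - \frac{1}{8} = \left(-6\right) 1 - \frac{1}{8} = -6 - \frac{1}{8} = - \frac{49}{8}$)
$33 \left(- \frac{278}{-285} + \frac{f{\left(3,-5 \right)}}{264}\right) = 33 \left(- \frac{278}{-285} - \frac{49}{8 \cdot 264}\right) = 33 \left(\left(-278\right) \left(- \frac{1}{285}\right) - \frac{49}{2112}\right) = 33 \left(\frac{278}{285} - \frac{49}{2112}\right) = 33 \cdot \frac{191057}{200640} = \frac{191057}{6080}$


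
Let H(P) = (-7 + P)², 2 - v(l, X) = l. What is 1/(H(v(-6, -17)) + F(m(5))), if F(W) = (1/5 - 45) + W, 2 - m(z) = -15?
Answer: -5/134 ≈ -0.037313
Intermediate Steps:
v(l, X) = 2 - l
m(z) = 17 (m(z) = 2 - 1*(-15) = 2 + 15 = 17)
F(W) = -224/5 + W (F(W) = (⅕ - 45) + W = -224/5 + W)
1/(H(v(-6, -17)) + F(m(5))) = 1/((-7 + (2 - 1*(-6)))² + (-224/5 + 17)) = 1/((-7 + (2 + 6))² - 139/5) = 1/((-7 + 8)² - 139/5) = 1/(1² - 139/5) = 1/(1 - 139/5) = 1/(-134/5) = -5/134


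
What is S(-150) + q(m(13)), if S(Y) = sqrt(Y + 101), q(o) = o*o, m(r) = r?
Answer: 169 + 7*I ≈ 169.0 + 7.0*I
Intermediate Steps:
q(o) = o**2
S(Y) = sqrt(101 + Y)
S(-150) + q(m(13)) = sqrt(101 - 150) + 13**2 = sqrt(-49) + 169 = 7*I + 169 = 169 + 7*I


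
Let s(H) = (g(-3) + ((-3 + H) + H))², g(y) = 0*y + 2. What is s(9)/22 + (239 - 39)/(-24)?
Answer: 317/66 ≈ 4.8030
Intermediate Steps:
g(y) = 2 (g(y) = 0 + 2 = 2)
s(H) = (-1 + 2*H)² (s(H) = (2 + ((-3 + H) + H))² = (2 + (-3 + 2*H))² = (-1 + 2*H)²)
s(9)/22 + (239 - 39)/(-24) = (-1 + 2*9)²/22 + (239 - 39)/(-24) = (-1 + 18)²*(1/22) + 200*(-1/24) = 17²*(1/22) - 25/3 = 289*(1/22) - 25/3 = 289/22 - 25/3 = 317/66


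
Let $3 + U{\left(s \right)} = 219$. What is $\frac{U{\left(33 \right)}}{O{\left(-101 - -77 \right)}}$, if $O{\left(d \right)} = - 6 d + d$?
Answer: $\frac{9}{5} \approx 1.8$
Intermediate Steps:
$U{\left(s \right)} = 216$ ($U{\left(s \right)} = -3 + 219 = 216$)
$O{\left(d \right)} = - 5 d$
$\frac{U{\left(33 \right)}}{O{\left(-101 - -77 \right)}} = \frac{216}{\left(-5\right) \left(-101 - -77\right)} = \frac{216}{\left(-5\right) \left(-101 + 77\right)} = \frac{216}{\left(-5\right) \left(-24\right)} = \frac{216}{120} = 216 \cdot \frac{1}{120} = \frac{9}{5}$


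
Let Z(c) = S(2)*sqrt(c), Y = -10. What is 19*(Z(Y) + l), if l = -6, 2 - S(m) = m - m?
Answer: -114 + 38*I*sqrt(10) ≈ -114.0 + 120.17*I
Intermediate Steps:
S(m) = 2 (S(m) = 2 - (m - m) = 2 - 1*0 = 2 + 0 = 2)
Z(c) = 2*sqrt(c)
19*(Z(Y) + l) = 19*(2*sqrt(-10) - 6) = 19*(2*(I*sqrt(10)) - 6) = 19*(2*I*sqrt(10) - 6) = 19*(-6 + 2*I*sqrt(10)) = -114 + 38*I*sqrt(10)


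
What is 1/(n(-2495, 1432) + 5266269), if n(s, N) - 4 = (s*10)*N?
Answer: -1/30462127 ≈ -3.2828e-8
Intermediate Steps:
n(s, N) = 4 + 10*N*s (n(s, N) = 4 + (s*10)*N = 4 + (10*s)*N = 4 + 10*N*s)
1/(n(-2495, 1432) + 5266269) = 1/((4 + 10*1432*(-2495)) + 5266269) = 1/((4 - 35728400) + 5266269) = 1/(-35728396 + 5266269) = 1/(-30462127) = -1/30462127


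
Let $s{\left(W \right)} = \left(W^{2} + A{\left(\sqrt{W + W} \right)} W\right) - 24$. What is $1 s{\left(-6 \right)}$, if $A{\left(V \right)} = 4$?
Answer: $-12$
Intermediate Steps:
$s{\left(W \right)} = -24 + W^{2} + 4 W$ ($s{\left(W \right)} = \left(W^{2} + 4 W\right) - 24 = -24 + W^{2} + 4 W$)
$1 s{\left(-6 \right)} = 1 \left(-24 + \left(-6\right)^{2} + 4 \left(-6\right)\right) = 1 \left(-24 + 36 - 24\right) = 1 \left(-12\right) = -12$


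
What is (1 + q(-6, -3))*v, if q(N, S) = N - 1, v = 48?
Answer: -288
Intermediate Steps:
q(N, S) = -1 + N
(1 + q(-6, -3))*v = (1 + (-1 - 6))*48 = (1 - 7)*48 = -6*48 = -288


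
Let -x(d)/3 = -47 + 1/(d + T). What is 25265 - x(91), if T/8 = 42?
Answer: 10727951/427 ≈ 25124.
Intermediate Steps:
T = 336 (T = 8*42 = 336)
x(d) = 141 - 3/(336 + d) (x(d) = -3*(-47 + 1/(d + 336)) = -3*(-47 + 1/(336 + d)) = 141 - 3/(336 + d))
25265 - x(91) = 25265 - 3*(15791 + 47*91)/(336 + 91) = 25265 - 3*(15791 + 4277)/427 = 25265 - 3*20068/427 = 25265 - 1*60204/427 = 25265 - 60204/427 = 10727951/427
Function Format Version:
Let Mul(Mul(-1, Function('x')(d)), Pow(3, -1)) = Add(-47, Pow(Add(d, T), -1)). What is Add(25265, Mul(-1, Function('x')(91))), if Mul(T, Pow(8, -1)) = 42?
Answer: Rational(10727951, 427) ≈ 25124.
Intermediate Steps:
T = 336 (T = Mul(8, 42) = 336)
Function('x')(d) = Add(141, Mul(-3, Pow(Add(336, d), -1))) (Function('x')(d) = Mul(-3, Add(-47, Pow(Add(d, 336), -1))) = Mul(-3, Add(-47, Pow(Add(336, d), -1))) = Add(141, Mul(-3, Pow(Add(336, d), -1))))
Add(25265, Mul(-1, Function('x')(91))) = Add(25265, Mul(-1, Mul(3, Pow(Add(336, 91), -1), Add(15791, Mul(47, 91))))) = Add(25265, Mul(-1, Mul(3, Pow(427, -1), Add(15791, 4277)))) = Add(25265, Mul(-1, Mul(3, Rational(1, 427), 20068))) = Add(25265, Mul(-1, Rational(60204, 427))) = Add(25265, Rational(-60204, 427)) = Rational(10727951, 427)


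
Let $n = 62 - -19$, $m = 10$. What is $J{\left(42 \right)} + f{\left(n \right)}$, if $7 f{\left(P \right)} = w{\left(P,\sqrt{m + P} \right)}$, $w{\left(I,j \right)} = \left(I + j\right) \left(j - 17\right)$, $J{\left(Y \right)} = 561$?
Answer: $\frac{2641}{7} + \frac{64 \sqrt{91}}{7} \approx 464.5$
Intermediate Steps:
$n = 81$ ($n = 62 + 19 = 81$)
$w{\left(I,j \right)} = \left(-17 + j\right) \left(I + j\right)$ ($w{\left(I,j \right)} = \left(I + j\right) \left(-17 + j\right) = \left(-17 + j\right) \left(I + j\right)$)
$f{\left(P \right)} = \frac{10}{7} - \frac{17 \sqrt{10 + P}}{7} - \frac{16 P}{7} + \frac{P \sqrt{10 + P}}{7}$ ($f{\left(P \right)} = \frac{\left(\sqrt{10 + P}\right)^{2} - 17 P - 17 \sqrt{10 + P} + P \sqrt{10 + P}}{7} = \frac{\left(10 + P\right) - 17 P - 17 \sqrt{10 + P} + P \sqrt{10 + P}}{7} = \frac{10 - 17 \sqrt{10 + P} - 16 P + P \sqrt{10 + P}}{7} = \frac{10}{7} - \frac{17 \sqrt{10 + P}}{7} - \frac{16 P}{7} + \frac{P \sqrt{10 + P}}{7}$)
$J{\left(42 \right)} + f{\left(n \right)} = 561 + \left(\frac{10}{7} - \frac{17 \sqrt{10 + 81}}{7} - \frac{1296}{7} + \frac{1}{7} \cdot 81 \sqrt{10 + 81}\right) = 561 + \left(\frac{10}{7} - \frac{17 \sqrt{91}}{7} - \frac{1296}{7} + \frac{1}{7} \cdot 81 \sqrt{91}\right) = 561 + \left(\frac{10}{7} - \frac{17 \sqrt{91}}{7} - \frac{1296}{7} + \frac{81 \sqrt{91}}{7}\right) = 561 - \left(\frac{1286}{7} - \frac{64 \sqrt{91}}{7}\right) = \frac{2641}{7} + \frac{64 \sqrt{91}}{7}$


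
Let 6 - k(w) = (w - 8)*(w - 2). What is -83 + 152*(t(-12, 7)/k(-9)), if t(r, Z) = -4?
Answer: -14415/181 ≈ -79.641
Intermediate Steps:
k(w) = 6 - (-8 + w)*(-2 + w) (k(w) = 6 - (w - 8)*(w - 2) = 6 - (-8 + w)*(-2 + w))
-83 + 152*(t(-12, 7)/k(-9)) = -83 + 152*(-4/(-10 - 1*(-9)² + 10*(-9))) = -83 + 152*(-4/(-10 - 1*81 - 90)) = -83 + 152*(-4/(-10 - 81 - 90)) = -83 + 152*(-4/(-181)) = -83 + 152*(-4*(-1/181)) = -83 + 152*(4/181) = -83 + 608/181 = -14415/181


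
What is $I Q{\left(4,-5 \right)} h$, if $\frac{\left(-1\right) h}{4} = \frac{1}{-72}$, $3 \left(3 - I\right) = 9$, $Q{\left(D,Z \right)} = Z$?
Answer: $0$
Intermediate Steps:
$I = 0$ ($I = 3 - 3 = 0$)
$h = \frac{1}{18}$ ($h = - \frac{4}{-72} = \left(-4\right) \left(- \frac{1}{72}\right) = \frac{1}{18} \approx 0.055556$)
$I Q{\left(4,-5 \right)} h = 0 \left(-5\right) \frac{1}{18} = 0 \cdot \frac{1}{18} = 0$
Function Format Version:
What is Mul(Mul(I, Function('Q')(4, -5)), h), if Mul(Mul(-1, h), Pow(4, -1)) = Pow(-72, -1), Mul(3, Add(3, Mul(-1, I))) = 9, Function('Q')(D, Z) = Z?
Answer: 0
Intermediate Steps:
I = 0 (I = Add(3, Mul(Rational(-1, 3), 9)) = Add(3, -3) = 0)
h = Rational(1, 18) (h = Mul(-4, Pow(-72, -1)) = Mul(-4, Rational(-1, 72)) = Rational(1, 18) ≈ 0.055556)
Mul(Mul(I, Function('Q')(4, -5)), h) = Mul(Mul(0, -5), Rational(1, 18)) = Mul(0, Rational(1, 18)) = 0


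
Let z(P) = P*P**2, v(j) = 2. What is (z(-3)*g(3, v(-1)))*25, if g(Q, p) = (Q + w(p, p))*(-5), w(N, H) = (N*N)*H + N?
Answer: 43875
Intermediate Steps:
w(N, H) = N + H*N**2 (w(N, H) = N**2*H + N = H*N**2 + N = N + H*N**2)
z(P) = P**3
g(Q, p) = -5*Q - 5*p*(1 + p**2) (g(Q, p) = (Q + p*(1 + p*p))*(-5) = (Q + p*(1 + p**2))*(-5) = -5*Q - 5*p*(1 + p**2))
(z(-3)*g(3, v(-1)))*25 = ((-3)**3*(-5*3 - 5*2 - 5*2**3))*25 = -27*(-15 - 10 - 5*8)*25 = -27*(-15 - 10 - 40)*25 = -27*(-65)*25 = 1755*25 = 43875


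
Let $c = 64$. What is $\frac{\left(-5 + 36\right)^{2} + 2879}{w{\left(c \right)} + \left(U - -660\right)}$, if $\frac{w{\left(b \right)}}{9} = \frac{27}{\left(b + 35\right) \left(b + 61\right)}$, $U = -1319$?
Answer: $- \frac{2640000}{453049} \approx -5.8272$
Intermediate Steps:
$w{\left(b \right)} = \frac{243}{\left(35 + b\right) \left(61 + b\right)}$ ($w{\left(b \right)} = 9 \frac{27}{\left(b + 35\right) \left(b + 61\right)} = 9 \frac{27}{\left(35 + b\right) \left(61 + b\right)} = \frac{243}{\left(35 + b\right) \left(61 + b\right)}$)
$\frac{\left(-5 + 36\right)^{2} + 2879}{w{\left(c \right)} + \left(U - -660\right)} = \frac{\left(-5 + 36\right)^{2} + 2879}{\frac{243}{2135 + 64^{2} + 96 \cdot 64} - 659} = \frac{31^{2} + 2879}{\frac{243}{2135 + 4096 + 6144} + \left(-1319 + 660\right)} = \frac{961 + 2879}{\frac{243}{12375} - 659} = \frac{3840}{243 \cdot \frac{1}{12375} - 659} = \frac{3840}{\frac{27}{1375} - 659} = \frac{3840}{- \frac{906098}{1375}} = 3840 \left(- \frac{1375}{906098}\right) = - \frac{2640000}{453049}$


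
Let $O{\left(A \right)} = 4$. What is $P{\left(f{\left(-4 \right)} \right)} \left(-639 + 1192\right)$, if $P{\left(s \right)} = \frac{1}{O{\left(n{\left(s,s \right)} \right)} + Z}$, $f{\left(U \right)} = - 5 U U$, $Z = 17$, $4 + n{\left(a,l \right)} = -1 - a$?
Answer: $\frac{79}{3} \approx 26.333$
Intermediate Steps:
$n{\left(a,l \right)} = -5 - a$ ($n{\left(a,l \right)} = -4 - \left(1 + a\right) = -5 - a$)
$f{\left(U \right)} = - 5 U^{2}$
$P{\left(s \right)} = \frac{1}{21}$ ($P{\left(s \right)} = \frac{1}{4 + 17} = \frac{1}{21}$)
$P{\left(f{\left(-4 \right)} \right)} \left(-639 + 1192\right) = \frac{-639 + 1192}{21} = \frac{1}{21} \cdot 553 = \frac{79}{3}$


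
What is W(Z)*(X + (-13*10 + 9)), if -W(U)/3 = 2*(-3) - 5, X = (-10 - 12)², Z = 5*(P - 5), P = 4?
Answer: 11979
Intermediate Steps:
Z = -5 (Z = 5*(4 - 5) = 5*(-1) = -5)
X = 484 (X = (-22)² = 484)
W(U) = 33 (W(U) = -3*(2*(-3) - 5) = -3*(-6 - 5) = -3*(-11) = 33)
W(Z)*(X + (-13*10 + 9)) = 33*(484 + (-13*10 + 9)) = 33*(484 + (-130 + 9)) = 33*(484 - 121) = 33*363 = 11979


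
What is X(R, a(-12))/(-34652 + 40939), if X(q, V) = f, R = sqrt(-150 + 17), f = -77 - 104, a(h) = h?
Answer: -181/6287 ≈ -0.028790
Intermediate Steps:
f = -181
R = I*sqrt(133) (R = sqrt(-133) = I*sqrt(133) ≈ 11.533*I)
X(q, V) = -181
X(R, a(-12))/(-34652 + 40939) = -181/(-34652 + 40939) = -181/6287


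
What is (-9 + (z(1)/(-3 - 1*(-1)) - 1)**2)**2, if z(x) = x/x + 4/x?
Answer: 169/16 ≈ 10.563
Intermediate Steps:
z(x) = 1 + 4/x
(-9 + (z(1)/(-3 - 1*(-1)) - 1)**2)**2 = (-9 + (((4 + 1)/1)/(-3 - 1*(-1)) - 1)**2)**2 = (-9 + ((1*5)/(-3 + 1) - 1)**2)**2 = (-9 + (5/(-2) - 1)**2)**2 = (-9 + (5*(-1/2) - 1)**2)**2 = (-9 + (-5/2 - 1)**2)**2 = (-9 + (-7/2)**2)**2 = (-9 + 49/4)**2 = (13/4)**2 = 169/16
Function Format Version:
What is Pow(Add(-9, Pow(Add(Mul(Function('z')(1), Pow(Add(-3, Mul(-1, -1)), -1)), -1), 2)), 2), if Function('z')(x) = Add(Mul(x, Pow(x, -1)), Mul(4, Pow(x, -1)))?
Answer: Rational(169, 16) ≈ 10.563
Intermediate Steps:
Function('z')(x) = Add(1, Mul(4, Pow(x, -1)))
Pow(Add(-9, Pow(Add(Mul(Function('z')(1), Pow(Add(-3, Mul(-1, -1)), -1)), -1), 2)), 2) = Pow(Add(-9, Pow(Add(Mul(Mul(Pow(1, -1), Add(4, 1)), Pow(Add(-3, Mul(-1, -1)), -1)), -1), 2)), 2) = Pow(Add(-9, Pow(Add(Mul(Mul(1, 5), Pow(Add(-3, 1), -1)), -1), 2)), 2) = Pow(Add(-9, Pow(Add(Mul(5, Pow(-2, -1)), -1), 2)), 2) = Pow(Add(-9, Pow(Add(Mul(5, Rational(-1, 2)), -1), 2)), 2) = Pow(Add(-9, Pow(Add(Rational(-5, 2), -1), 2)), 2) = Pow(Add(-9, Pow(Rational(-7, 2), 2)), 2) = Pow(Add(-9, Rational(49, 4)), 2) = Pow(Rational(13, 4), 2) = Rational(169, 16)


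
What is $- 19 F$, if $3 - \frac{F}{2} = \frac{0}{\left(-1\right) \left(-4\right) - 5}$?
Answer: $-114$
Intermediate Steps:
$F = 6$ ($F = 6 - 2 \frac{0}{\left(-1\right) \left(-4\right) - 5} = 6 - 2 \frac{0}{4 - 5} = 6 - 2 \frac{0}{-1} = 6 - 2 \cdot 0 \left(-1\right) = 6 - 0 = 6 + 0 = 6$)
$- 19 F = \left(-19\right) 6 = -114$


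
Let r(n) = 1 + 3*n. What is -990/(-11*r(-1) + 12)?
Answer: -495/17 ≈ -29.118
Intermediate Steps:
-990/(-11*r(-1) + 12) = -990/(-11*(1 + 3*(-1)) + 12) = -990/(-11*(1 - 3) + 12) = -990/(-11*(-2) + 12) = -990/(22 + 12) = -990/34 = -990*1/34 = -495/17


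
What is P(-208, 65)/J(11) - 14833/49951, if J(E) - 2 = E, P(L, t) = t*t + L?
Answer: 15420026/49951 ≈ 308.70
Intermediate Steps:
P(L, t) = L + t² (P(L, t) = t² + L = L + t²)
J(E) = 2 + E
P(-208, 65)/J(11) - 14833/49951 = (-208 + 65²)/(2 + 11) - 14833/49951 = (-208 + 4225)/13 - 14833*1/49951 = 4017*(1/13) - 14833/49951 = 309 - 14833/49951 = 15420026/49951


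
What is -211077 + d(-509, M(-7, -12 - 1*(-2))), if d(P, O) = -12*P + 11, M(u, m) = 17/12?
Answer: -204958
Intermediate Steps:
M(u, m) = 17/12 (M(u, m) = 17*(1/12) = 17/12)
d(P, O) = 11 - 12*P
-211077 + d(-509, M(-7, -12 - 1*(-2))) = -211077 + (11 - 12*(-509)) = -211077 + (11 + 6108) = -211077 + 6119 = -204958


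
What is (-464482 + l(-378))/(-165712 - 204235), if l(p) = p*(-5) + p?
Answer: 462970/369947 ≈ 1.2514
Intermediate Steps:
l(p) = -4*p (l(p) = -5*p + p = -4*p)
(-464482 + l(-378))/(-165712 - 204235) = (-464482 - 4*(-378))/(-165712 - 204235) = (-464482 + 1512)/(-369947) = -462970*(-1/369947) = 462970/369947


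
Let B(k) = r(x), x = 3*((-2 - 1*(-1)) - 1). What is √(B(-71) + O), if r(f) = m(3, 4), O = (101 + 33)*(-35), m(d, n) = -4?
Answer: I*√4694 ≈ 68.513*I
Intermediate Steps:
O = -4690 (O = 134*(-35) = -4690)
x = -6 (x = 3*((-2 + 1) - 1) = 3*(-1 - 1) = 3*(-2) = -6)
r(f) = -4
B(k) = -4
√(B(-71) + O) = √(-4 - 4690) = √(-4694) = I*√4694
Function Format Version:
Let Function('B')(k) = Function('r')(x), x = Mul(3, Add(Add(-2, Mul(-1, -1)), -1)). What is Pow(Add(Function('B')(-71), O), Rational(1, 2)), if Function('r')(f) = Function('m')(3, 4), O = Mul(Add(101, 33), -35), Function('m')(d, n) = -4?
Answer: Mul(I, Pow(4694, Rational(1, 2))) ≈ Mul(68.513, I)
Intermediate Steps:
O = -4690 (O = Mul(134, -35) = -4690)
x = -6 (x = Mul(3, Add(Add(-2, 1), -1)) = Mul(3, Add(-1, -1)) = Mul(3, -2) = -6)
Function('r')(f) = -4
Function('B')(k) = -4
Pow(Add(Function('B')(-71), O), Rational(1, 2)) = Pow(Add(-4, -4690), Rational(1, 2)) = Pow(-4694, Rational(1, 2)) = Mul(I, Pow(4694, Rational(1, 2)))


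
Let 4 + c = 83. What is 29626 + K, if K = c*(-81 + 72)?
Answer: 28915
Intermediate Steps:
c = 79 (c = -4 + 83 = 79)
K = -711 (K = 79*(-81 + 72) = 79*(-9) = -711)
29626 + K = 29626 - 711 = 28915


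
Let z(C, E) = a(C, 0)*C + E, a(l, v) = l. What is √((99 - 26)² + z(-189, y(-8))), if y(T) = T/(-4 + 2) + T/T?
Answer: √41055 ≈ 202.62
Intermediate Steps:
y(T) = 1 - T/2 (y(T) = T/(-2) + 1 = T*(-½) + 1 = -T/2 + 1 = 1 - T/2)
z(C, E) = E + C² (z(C, E) = C*C + E = C² + E = E + C²)
√((99 - 26)² + z(-189, y(-8))) = √((99 - 26)² + ((1 - ½*(-8)) + (-189)²)) = √(73² + ((1 + 4) + 35721)) = √(5329 + (5 + 35721)) = √(5329 + 35726) = √41055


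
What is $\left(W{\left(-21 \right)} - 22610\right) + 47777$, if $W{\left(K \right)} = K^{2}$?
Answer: $25608$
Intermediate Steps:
$\left(W{\left(-21 \right)} - 22610\right) + 47777 = \left(\left(-21\right)^{2} - 22610\right) + 47777 = \left(441 - 22610\right) + 47777 = -22169 + 47777 = 25608$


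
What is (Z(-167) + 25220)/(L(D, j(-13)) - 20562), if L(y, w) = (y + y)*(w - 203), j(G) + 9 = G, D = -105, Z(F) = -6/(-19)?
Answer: 239593/253536 ≈ 0.94501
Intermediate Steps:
Z(F) = 6/19 (Z(F) = -6*(-1/19) = 6/19)
j(G) = -9 + G
L(y, w) = 2*y*(-203 + w) (L(y, w) = (2*y)*(-203 + w) = 2*y*(-203 + w))
(Z(-167) + 25220)/(L(D, j(-13)) - 20562) = (6/19 + 25220)/(2*(-105)*(-203 + (-9 - 13)) - 20562) = 479186/(19*(2*(-105)*(-203 - 22) - 20562)) = 479186/(19*(2*(-105)*(-225) - 20562)) = 479186/(19*(47250 - 20562)) = (479186/19)/26688 = (479186/19)*(1/26688) = 239593/253536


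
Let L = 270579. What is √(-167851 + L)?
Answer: 2*√25682 ≈ 320.51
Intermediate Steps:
√(-167851 + L) = √(-167851 + 270579) = √102728 = 2*√25682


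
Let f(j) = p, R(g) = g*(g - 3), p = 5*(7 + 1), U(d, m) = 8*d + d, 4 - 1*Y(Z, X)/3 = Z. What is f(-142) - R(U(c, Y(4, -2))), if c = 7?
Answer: -3740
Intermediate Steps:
Y(Z, X) = 12 - 3*Z
U(d, m) = 9*d
p = 40 (p = 5*8 = 40)
R(g) = g*(-3 + g)
f(j) = 40
f(-142) - R(U(c, Y(4, -2))) = 40 - 9*7*(-3 + 9*7) = 40 - 63*(-3 + 63) = 40 - 63*60 = 40 - 1*3780 = 40 - 3780 = -3740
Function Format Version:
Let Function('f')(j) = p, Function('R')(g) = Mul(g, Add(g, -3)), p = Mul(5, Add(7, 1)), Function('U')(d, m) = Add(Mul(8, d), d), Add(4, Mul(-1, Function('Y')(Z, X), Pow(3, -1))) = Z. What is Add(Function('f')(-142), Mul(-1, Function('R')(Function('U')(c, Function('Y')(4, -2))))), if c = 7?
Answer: -3740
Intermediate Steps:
Function('Y')(Z, X) = Add(12, Mul(-3, Z))
Function('U')(d, m) = Mul(9, d)
p = 40 (p = Mul(5, 8) = 40)
Function('R')(g) = Mul(g, Add(-3, g))
Function('f')(j) = 40
Add(Function('f')(-142), Mul(-1, Function('R')(Function('U')(c, Function('Y')(4, -2))))) = Add(40, Mul(-1, Mul(Mul(9, 7), Add(-3, Mul(9, 7))))) = Add(40, Mul(-1, Mul(63, Add(-3, 63)))) = Add(40, Mul(-1, Mul(63, 60))) = Add(40, Mul(-1, 3780)) = Add(40, -3780) = -3740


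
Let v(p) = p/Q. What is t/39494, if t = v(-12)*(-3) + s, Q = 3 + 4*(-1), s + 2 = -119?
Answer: -157/39494 ≈ -0.0039753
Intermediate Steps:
s = -121 (s = -2 - 119 = -121)
Q = -1 (Q = 3 - 4 = -1)
v(p) = -p (v(p) = p/(-1) = p*(-1) = -p)
t = -157 (t = -1*(-12)*(-3) - 121 = 12*(-3) - 121 = -36 - 121 = -157)
t/39494 = -157/39494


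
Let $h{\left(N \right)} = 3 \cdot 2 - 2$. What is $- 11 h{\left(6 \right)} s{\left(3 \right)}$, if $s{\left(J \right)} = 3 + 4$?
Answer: $-308$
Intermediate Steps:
$s{\left(J \right)} = 7$
$h{\left(N \right)} = 4$ ($h{\left(N \right)} = 6 - 2 = 4$)
$- 11 h{\left(6 \right)} s{\left(3 \right)} = \left(-11\right) 4 \cdot 7 = \left(-44\right) 7 = -308$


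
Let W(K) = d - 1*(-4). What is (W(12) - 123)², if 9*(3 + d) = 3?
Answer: 133225/9 ≈ 14803.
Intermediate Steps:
d = -8/3 (d = -3 + (⅑)*3 = -3 + ⅓ = -8/3 ≈ -2.6667)
W(K) = 4/3 (W(K) = -8/3 - 1*(-4) = -8/3 + 4 = 4/3)
(W(12) - 123)² = (4/3 - 123)² = (-365/3)² = 133225/9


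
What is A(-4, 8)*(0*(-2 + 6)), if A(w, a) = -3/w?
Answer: 0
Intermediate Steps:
A(-4, 8)*(0*(-2 + 6)) = (-3/(-4))*(0*(-2 + 6)) = (-3*(-1/4))*(0*4) = (3/4)*0 = 0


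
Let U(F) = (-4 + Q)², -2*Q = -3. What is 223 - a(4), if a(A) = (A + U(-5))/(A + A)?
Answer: 7095/32 ≈ 221.72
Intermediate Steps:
Q = 3/2 (Q = -½*(-3) = 3/2 ≈ 1.5000)
U(F) = 25/4 (U(F) = (-4 + 3/2)² = (-5/2)² = 25/4)
a(A) = (25/4 + A)/(2*A) (a(A) = (A + 25/4)/(A + A) = (25/4 + A)/((2*A)) = (25/4 + A)*(1/(2*A)) = (25/4 + A)/(2*A))
223 - a(4) = 223 - (25 + 4*4)/(8*4) = 223 - (25 + 16)/(8*4) = 223 - 41/(8*4) = 223 - 1*41/32 = 223 - 41/32 = 7095/32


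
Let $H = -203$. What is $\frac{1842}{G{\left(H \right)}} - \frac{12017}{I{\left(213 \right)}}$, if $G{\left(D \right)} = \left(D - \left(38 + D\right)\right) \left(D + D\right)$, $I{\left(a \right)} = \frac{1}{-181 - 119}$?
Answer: $\frac{27809742321}{7714} \approx 3.6051 \cdot 10^{6}$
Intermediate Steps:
$I{\left(a \right)} = - \frac{1}{300}$ ($I{\left(a \right)} = \frac{1}{-300} = - \frac{1}{300}$)
$G{\left(D \right)} = - 76 D$ ($G{\left(D \right)} = - 38 \cdot 2 D = - 76 D$)
$\frac{1842}{G{\left(H \right)}} - \frac{12017}{I{\left(213 \right)}} = \frac{1842}{\left(-76\right) \left(-203\right)} - \frac{12017}{- \frac{1}{300}} = \frac{1842}{15428} - -3605100 = 1842 \cdot \frac{1}{15428} + 3605100 = \frac{921}{7714} + 3605100 = \frac{27809742321}{7714}$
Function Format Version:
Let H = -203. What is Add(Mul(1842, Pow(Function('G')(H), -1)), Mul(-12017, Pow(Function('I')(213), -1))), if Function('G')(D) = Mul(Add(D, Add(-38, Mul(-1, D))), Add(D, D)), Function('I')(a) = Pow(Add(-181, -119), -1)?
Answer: Rational(27809742321, 7714) ≈ 3.6051e+6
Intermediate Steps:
Function('I')(a) = Rational(-1, 300) (Function('I')(a) = Pow(-300, -1) = Rational(-1, 300))
Function('G')(D) = Mul(-76, D) (Function('G')(D) = Mul(-38, Mul(2, D)) = Mul(-76, D))
Add(Mul(1842, Pow(Function('G')(H), -1)), Mul(-12017, Pow(Function('I')(213), -1))) = Add(Mul(1842, Pow(Mul(-76, -203), -1)), Mul(-12017, Pow(Rational(-1, 300), -1))) = Add(Mul(1842, Pow(15428, -1)), Mul(-12017, -300)) = Add(Mul(1842, Rational(1, 15428)), 3605100) = Add(Rational(921, 7714), 3605100) = Rational(27809742321, 7714)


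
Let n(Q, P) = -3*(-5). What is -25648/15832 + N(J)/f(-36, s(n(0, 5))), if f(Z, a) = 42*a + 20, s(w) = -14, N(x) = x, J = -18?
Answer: -892693/562036 ≈ -1.5883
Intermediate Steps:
n(Q, P) = 15
f(Z, a) = 20 + 42*a
-25648/15832 + N(J)/f(-36, s(n(0, 5))) = -25648/15832 - 18/(20 + 42*(-14)) = -25648*1/15832 - 18/(20 - 588) = -3206/1979 - 18/(-568) = -3206/1979 - 18*(-1/568) = -3206/1979 + 9/284 = -892693/562036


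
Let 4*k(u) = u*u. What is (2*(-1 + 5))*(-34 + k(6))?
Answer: -200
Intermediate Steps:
k(u) = u²/4 (k(u) = (u*u)/4 = u²/4)
(2*(-1 + 5))*(-34 + k(6)) = (2*(-1 + 5))*(-34 + (¼)*6²) = (2*4)*(-34 + (¼)*36) = 8*(-34 + 9) = 8*(-25) = -200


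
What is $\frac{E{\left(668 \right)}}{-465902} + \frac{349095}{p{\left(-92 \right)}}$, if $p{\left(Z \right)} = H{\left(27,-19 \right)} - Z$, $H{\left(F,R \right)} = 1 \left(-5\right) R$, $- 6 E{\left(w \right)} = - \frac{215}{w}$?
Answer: $\frac{38345728658195}{20540687376} \approx 1866.8$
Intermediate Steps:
$E{\left(w \right)} = \frac{215}{6 w}$ ($E{\left(w \right)} = - \frac{\left(-215\right) \frac{1}{w}}{6} = \frac{215}{6 w}$)
$H{\left(F,R \right)} = - 5 R$
$p{\left(Z \right)} = 95 - Z$ ($p{\left(Z \right)} = \left(-5\right) \left(-19\right) - Z = 95 - Z$)
$\frac{E{\left(668 \right)}}{-465902} + \frac{349095}{p{\left(-92 \right)}} = \frac{\frac{215}{6} \cdot \frac{1}{668}}{-465902} + \frac{349095}{95 - -92} = \frac{215}{6} \cdot \frac{1}{668} \left(- \frac{1}{465902}\right) + \frac{349095}{95 + 92} = \frac{215}{4008} \left(- \frac{1}{465902}\right) + \frac{349095}{187} = - \frac{215}{1867335216} + 349095 \cdot \frac{1}{187} = - \frac{215}{1867335216} + \frac{20535}{11} = \frac{38345728658195}{20540687376}$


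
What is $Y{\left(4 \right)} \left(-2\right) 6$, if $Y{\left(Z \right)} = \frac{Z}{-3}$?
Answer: $16$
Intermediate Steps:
$Y{\left(Z \right)} = - \frac{Z}{3}$ ($Y{\left(Z \right)} = Z \left(- \frac{1}{3}\right) = - \frac{Z}{3}$)
$Y{\left(4 \right)} \left(-2\right) 6 = \left(- \frac{1}{3}\right) 4 \left(-2\right) 6 = \left(- \frac{4}{3}\right) \left(-2\right) 6 = \frac{8}{3} \cdot 6 = 16$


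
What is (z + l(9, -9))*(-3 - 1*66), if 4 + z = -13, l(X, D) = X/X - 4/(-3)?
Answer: 1012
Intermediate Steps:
l(X, D) = 7/3 (l(X, D) = 1 - 4*(-⅓) = 1 + 4/3 = 7/3)
z = -17 (z = -4 - 13 = -17)
(z + l(9, -9))*(-3 - 1*66) = (-17 + 7/3)*(-3 - 1*66) = -44*(-3 - 66)/3 = -44/3*(-69) = 1012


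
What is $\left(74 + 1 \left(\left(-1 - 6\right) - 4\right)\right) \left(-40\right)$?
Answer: $-2520$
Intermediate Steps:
$\left(74 + 1 \left(\left(-1 - 6\right) - 4\right)\right) \left(-40\right) = \left(74 + 1 \left(-7 - 4\right)\right) \left(-40\right) = \left(74 + 1 \left(-11\right)\right) \left(-40\right) = \left(74 - 11\right) \left(-40\right) = 63 \left(-40\right) = -2520$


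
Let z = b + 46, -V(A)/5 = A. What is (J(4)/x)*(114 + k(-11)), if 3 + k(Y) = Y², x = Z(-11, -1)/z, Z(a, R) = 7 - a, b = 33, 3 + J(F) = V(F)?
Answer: -210772/9 ≈ -23419.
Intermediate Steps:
V(A) = -5*A
J(F) = -3 - 5*F
z = 79 (z = 33 + 46 = 79)
x = 18/79 (x = (7 - 1*(-11))/79 = (7 + 11)*(1/79) = 18*(1/79) = 18/79 ≈ 0.22785)
k(Y) = -3 + Y²
(J(4)/x)*(114 + k(-11)) = ((-3 - 5*4)/(18/79))*(114 + (-3 + (-11)²)) = ((-3 - 20)*(79/18))*(114 + (-3 + 121)) = (-23*79/18)*(114 + 118) = -1817/18*232 = -210772/9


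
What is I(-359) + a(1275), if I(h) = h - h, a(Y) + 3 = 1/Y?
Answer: -3824/1275 ≈ -2.9992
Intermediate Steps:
a(Y) = -3 + 1/Y
I(h) = 0
I(-359) + a(1275) = 0 + (-3 + 1/1275) = 0 - 3824/1275 = -3824/1275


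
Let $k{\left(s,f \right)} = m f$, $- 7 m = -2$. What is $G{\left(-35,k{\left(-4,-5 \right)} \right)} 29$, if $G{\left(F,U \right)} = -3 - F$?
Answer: $928$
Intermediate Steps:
$m = \frac{2}{7}$ ($m = \left(- \frac{1}{7}\right) \left(-2\right) = \frac{2}{7} \approx 0.28571$)
$k{\left(s,f \right)} = \frac{2 f}{7}$
$G{\left(-35,k{\left(-4,-5 \right)} \right)} 29 = \left(-3 - -35\right) 29 = \left(-3 + 35\right) 29 = 32 \cdot 29 = 928$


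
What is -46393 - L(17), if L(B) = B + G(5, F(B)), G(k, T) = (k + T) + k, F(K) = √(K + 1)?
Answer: -46420 - 3*√2 ≈ -46424.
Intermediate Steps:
F(K) = √(1 + K)
G(k, T) = T + 2*k (G(k, T) = (T + k) + k = T + 2*k)
L(B) = 10 + B + √(1 + B) (L(B) = B + (√(1 + B) + 2*5) = B + (√(1 + B) + 10) = B + (10 + √(1 + B)) = 10 + B + √(1 + B))
-46393 - L(17) = -46393 - (10 + 17 + √(1 + 17)) = -46393 - (10 + 17 + √18) = -46393 - (10 + 17 + 3*√2) = -46393 - (27 + 3*√2) = -46393 + (-27 - 3*√2) = -46420 - 3*√2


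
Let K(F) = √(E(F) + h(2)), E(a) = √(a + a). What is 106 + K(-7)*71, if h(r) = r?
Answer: 106 + 71*√(2 + I*√14) ≈ 231.44 + 75.184*I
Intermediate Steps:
E(a) = √2*√a (E(a) = √(2*a) = √2*√a)
K(F) = √(2 + √2*√F) (K(F) = √(√2*√F + 2) = √(2 + √2*√F))
106 + K(-7)*71 = 106 + √(2 + √2*√(-7))*71 = 106 + √(2 + √2*(I*√7))*71 = 106 + √(2 + I*√14)*71 = 106 + 71*√(2 + I*√14)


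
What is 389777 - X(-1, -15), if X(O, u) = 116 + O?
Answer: 389662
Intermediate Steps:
389777 - X(-1, -15) = 389777 - (116 - 1) = 389777 - 1*115 = 389777 - 115 = 389662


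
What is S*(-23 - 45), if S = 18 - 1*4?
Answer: -952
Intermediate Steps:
S = 14 (S = 18 - 4 = 14)
S*(-23 - 45) = 14*(-23 - 45) = 14*(-68) = -952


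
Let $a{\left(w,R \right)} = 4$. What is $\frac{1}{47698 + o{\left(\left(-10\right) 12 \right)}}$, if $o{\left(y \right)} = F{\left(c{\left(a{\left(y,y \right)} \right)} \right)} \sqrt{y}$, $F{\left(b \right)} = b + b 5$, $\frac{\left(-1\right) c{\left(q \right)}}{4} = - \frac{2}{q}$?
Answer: $\frac{23849}{1137558242} - \frac{6 i \sqrt{30}}{568779121} \approx 2.0965 \cdot 10^{-5} - 5.7779 \cdot 10^{-8} i$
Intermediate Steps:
$c{\left(q \right)} = \frac{8}{q}$ ($c{\left(q \right)} = - 4 \left(- \frac{2}{q}\right) = \frac{8}{q}$)
$F{\left(b \right)} = 6 b$ ($F{\left(b \right)} = b + 5 b = 6 b$)
$o{\left(y \right)} = 12 \sqrt{y}$ ($o{\left(y \right)} = 6 \cdot \frac{8}{4} \sqrt{y} = 6 \cdot 8 \cdot \frac{1}{4} \sqrt{y} = 6 \cdot 2 \sqrt{y} = 12 \sqrt{y}$)
$\frac{1}{47698 + o{\left(\left(-10\right) 12 \right)}} = \frac{1}{47698 + 12 \sqrt{\left(-10\right) 12}} = \frac{1}{47698 + 12 \sqrt{-120}} = \frac{1}{47698 + 12 \cdot 2 i \sqrt{30}} = \frac{1}{47698 + 24 i \sqrt{30}}$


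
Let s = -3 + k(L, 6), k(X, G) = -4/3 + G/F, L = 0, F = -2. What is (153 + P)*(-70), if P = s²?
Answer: -130270/9 ≈ -14474.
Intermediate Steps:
k(X, G) = -4/3 - G/2 (k(X, G) = -4/3 + G/(-2) = -4*⅓ + G*(-½) = -4/3 - G/2)
s = -22/3 (s = -3 + (-4/3 - ½*6) = -3 + (-4/3 - 3) = -3 - 13/3 = -22/3 ≈ -7.3333)
P = 484/9 (P = (-22/3)² = 484/9 ≈ 53.778)
(153 + P)*(-70) = (153 + 484/9)*(-70) = (1861/9)*(-70) = -130270/9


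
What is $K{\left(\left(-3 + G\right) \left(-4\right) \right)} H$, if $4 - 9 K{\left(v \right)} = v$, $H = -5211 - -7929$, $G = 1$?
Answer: $-1208$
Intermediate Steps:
$H = 2718$ ($H = -5211 + 7929 = 2718$)
$K{\left(v \right)} = \frac{4}{9} - \frac{v}{9}$
$K{\left(\left(-3 + G\right) \left(-4\right) \right)} H = \left(\frac{4}{9} - \frac{\left(-3 + 1\right) \left(-4\right)}{9}\right) 2718 = \left(\frac{4}{9} - \frac{\left(-2\right) \left(-4\right)}{9}\right) 2718 = \left(\frac{4}{9} - \frac{8}{9}\right) 2718 = \left(- \frac{4}{9}\right) 2718 = -1208$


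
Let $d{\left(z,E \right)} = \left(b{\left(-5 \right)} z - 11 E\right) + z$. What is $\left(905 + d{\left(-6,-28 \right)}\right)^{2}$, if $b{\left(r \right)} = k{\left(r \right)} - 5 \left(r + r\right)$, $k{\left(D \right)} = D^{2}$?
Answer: $573049$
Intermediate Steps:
$b{\left(r \right)} = r^{2} - 10 r$ ($b{\left(r \right)} = r^{2} - 5 \left(r + r\right) = r^{2} - 5 \cdot 2 r = r^{2} - 10 r$)
$d{\left(z,E \right)} = - 11 E + 76 z$ ($d{\left(z,E \right)} = \left(- 5 \left(-10 - 5\right) z - 11 E\right) + z = \left(\left(-5\right) \left(-15\right) z - 11 E\right) + z = \left(75 z - 11 E\right) + z = \left(- 11 E + 75 z\right) + z = - 11 E + 76 z$)
$\left(905 + d{\left(-6,-28 \right)}\right)^{2} = \left(905 + \left(\left(-11\right) \left(-28\right) + 76 \left(-6\right)\right)\right)^{2} = \left(905 + \left(308 - 456\right)\right)^{2} = \left(905 - 148\right)^{2} = 757^{2} = 573049$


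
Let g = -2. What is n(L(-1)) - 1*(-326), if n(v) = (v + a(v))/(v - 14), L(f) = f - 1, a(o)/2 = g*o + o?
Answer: 2607/8 ≈ 325.88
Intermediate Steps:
a(o) = -2*o (a(o) = 2*(-2*o + o) = 2*(-o) = -2*o)
L(f) = -1 + f
n(v) = -v/(-14 + v) (n(v) = (v - 2*v)/(v - 14) = (-v)/(-14 + v) = -v/(-14 + v))
n(L(-1)) - 1*(-326) = -(-1 - 1)/(-14 + (-1 - 1)) - 1*(-326) = -1*(-2)/(-14 - 2) + 326 = -1*(-2)/(-16) + 326 = -1*(-2)*(-1/16) + 326 = -1/8 + 326 = 2607/8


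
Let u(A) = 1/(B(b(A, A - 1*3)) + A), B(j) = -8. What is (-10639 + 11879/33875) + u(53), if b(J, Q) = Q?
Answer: -3243451439/304875 ≈ -10639.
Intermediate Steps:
u(A) = 1/(-8 + A)
(-10639 + 11879/33875) + u(53) = (-10639 + 11879/33875) + 1/(-8 + 53) = (-10639 + 11879*(1/33875)) + 1/45 = (-10639 + 11879/33875) + 1/45 = -360384246/33875 + 1/45 = -3243451439/304875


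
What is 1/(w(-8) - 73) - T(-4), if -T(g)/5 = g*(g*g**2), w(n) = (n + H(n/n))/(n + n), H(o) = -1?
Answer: 1483504/1159 ≈ 1280.0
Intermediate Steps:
w(n) = (-1 + n)/(2*n) (w(n) = (n - 1)/(n + n) = (-1 + n)/((2*n)) = (-1 + n)*(1/(2*n)) = (-1 + n)/(2*n))
T(g) = -5*g**4 (T(g) = -5*g*g*g**2 = -5*g*g**3 = -5*g**4)
1/(w(-8) - 73) - T(-4) = 1/((1/2)*(-1 - 8)/(-8) - 73) - (-5)*(-4)**4 = 1/((1/2)*(-1/8)*(-9) - 73) - (-5)*256 = 1/(9/16 - 73) - 1*(-1280) = 1/(-1159/16) + 1280 = -16/1159 + 1280 = 1483504/1159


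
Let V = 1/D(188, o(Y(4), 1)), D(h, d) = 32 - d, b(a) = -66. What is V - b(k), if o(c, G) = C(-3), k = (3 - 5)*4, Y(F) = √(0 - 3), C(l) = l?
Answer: 2311/35 ≈ 66.029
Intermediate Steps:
Y(F) = I*√3 (Y(F) = √(-3) = I*√3)
k = -8 (k = -2*4 = -8)
o(c, G) = -3
V = 1/35 (V = 1/(32 - 1*(-3)) = 1/(32 + 3) = 1/35 ≈ 0.028571)
V - b(k) = 1/35 - 1*(-66) = 1/35 + 66 = 2311/35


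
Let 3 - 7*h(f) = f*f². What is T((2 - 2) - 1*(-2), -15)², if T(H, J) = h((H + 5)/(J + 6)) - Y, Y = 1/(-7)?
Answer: 10621081/26040609 ≈ 0.40787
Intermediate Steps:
h(f) = 3/7 - f³/7 (h(f) = 3/7 - f*f²/7 = 3/7 - f³/7)
Y = -⅐ (Y = 1*(-⅐) = -⅐ ≈ -0.14286)
T(H, J) = 4/7 - (5 + H)³/(7*(6 + J)³) (T(H, J) = (3/7 - (H + 5)³/(J + 6)³/7) - 1*(-⅐) = (3/7 - (5 + H)³/(6 + J)³/7) + ⅐ = (3/7 - (5 + H)³/(7*(6 + J)³)) + ⅐ = 4/7 - (5 + H)³/(7*(6 + J)³))
T((2 - 2) - 1*(-2), -15)² = (4/7 - (5 + ((2 - 2) - 1*(-2)))³/(7*(6 - 15)³))² = (4/7 - ⅐*(5 + (0 + 2))³/(-9)³)² = (4/7 - ⅐*(5 + 2)³*(-1/729))² = (4/7 - ⅐*7³*(-1/729))² = (4/7 - ⅐*343*(-1/729))² = (4/7 + 49/729)² = (3259/5103)² = 10621081/26040609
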